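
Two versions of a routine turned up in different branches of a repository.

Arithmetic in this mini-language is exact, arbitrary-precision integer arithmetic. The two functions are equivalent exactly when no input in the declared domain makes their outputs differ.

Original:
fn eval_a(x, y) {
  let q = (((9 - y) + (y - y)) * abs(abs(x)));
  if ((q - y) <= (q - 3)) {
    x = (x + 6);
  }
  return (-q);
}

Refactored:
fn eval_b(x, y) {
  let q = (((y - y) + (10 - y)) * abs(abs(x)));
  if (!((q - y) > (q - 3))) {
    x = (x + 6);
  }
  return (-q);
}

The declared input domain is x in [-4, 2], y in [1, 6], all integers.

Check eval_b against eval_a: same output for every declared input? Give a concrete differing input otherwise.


There is a counterexample at x=-4, y=1: -32 on one side, -36 on the other.
eval_a: q = 32; ((q - y) <= (q - 3)) -> false; return -32
eval_b: q = 36; (!((q - y) > (q - 3))) -> false; return -36
verdict: not equivalent; witness: x=-4, y=1


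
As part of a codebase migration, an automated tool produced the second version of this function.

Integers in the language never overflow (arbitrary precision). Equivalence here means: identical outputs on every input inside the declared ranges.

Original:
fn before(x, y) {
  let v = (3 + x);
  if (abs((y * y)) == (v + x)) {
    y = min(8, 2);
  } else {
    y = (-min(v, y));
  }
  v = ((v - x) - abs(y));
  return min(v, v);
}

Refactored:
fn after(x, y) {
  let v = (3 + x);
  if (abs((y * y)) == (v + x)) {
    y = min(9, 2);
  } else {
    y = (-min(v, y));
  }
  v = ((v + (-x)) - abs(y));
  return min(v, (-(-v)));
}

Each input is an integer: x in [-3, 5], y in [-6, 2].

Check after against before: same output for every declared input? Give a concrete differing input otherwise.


Equivalent. The one real change (`8` became `9`) has no effect anywhere in the declared ranges.
Sweeping the whole domain (81 inputs) finds no disagreement.
Spot check at x=2, y=-2 — before: v becomes 5; next (abs((y * y)) == (v + x)) evaluates to false; next y becomes 2; next v becomes 1; next final value 1. after: v becomes 5; next (abs((y * y)) == (v + x)) evaluates to false; next y becomes 2; next v becomes 1; next final value 1. Both give 1.
verdict: equivalent


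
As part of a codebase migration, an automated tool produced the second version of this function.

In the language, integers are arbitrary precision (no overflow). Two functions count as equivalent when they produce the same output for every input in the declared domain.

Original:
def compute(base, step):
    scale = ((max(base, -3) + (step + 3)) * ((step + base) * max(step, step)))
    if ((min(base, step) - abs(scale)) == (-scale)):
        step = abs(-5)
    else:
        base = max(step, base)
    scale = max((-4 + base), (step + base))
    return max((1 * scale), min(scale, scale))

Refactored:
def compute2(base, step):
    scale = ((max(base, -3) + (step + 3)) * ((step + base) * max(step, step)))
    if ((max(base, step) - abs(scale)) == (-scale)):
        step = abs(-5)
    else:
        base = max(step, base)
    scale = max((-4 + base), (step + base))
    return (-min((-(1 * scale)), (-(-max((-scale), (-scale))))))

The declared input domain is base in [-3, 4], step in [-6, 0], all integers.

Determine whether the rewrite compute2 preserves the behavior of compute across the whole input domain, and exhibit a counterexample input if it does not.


Run the pair on base=-3, step=0.
compute: scale becomes 0; next ((min(base, step) - abs(scale)) == (-scale)) evaluates to false; next base becomes 0; next scale becomes 0; next final value 0
compute2: scale becomes 0; next ((max(base, step) - abs(scale)) == (-scale)) evaluates to true; next step becomes 5; next scale becomes 2; next final value 2
0 vs 2 — the two versions disagree here.
verdict: not equivalent; witness: base=-3, step=0


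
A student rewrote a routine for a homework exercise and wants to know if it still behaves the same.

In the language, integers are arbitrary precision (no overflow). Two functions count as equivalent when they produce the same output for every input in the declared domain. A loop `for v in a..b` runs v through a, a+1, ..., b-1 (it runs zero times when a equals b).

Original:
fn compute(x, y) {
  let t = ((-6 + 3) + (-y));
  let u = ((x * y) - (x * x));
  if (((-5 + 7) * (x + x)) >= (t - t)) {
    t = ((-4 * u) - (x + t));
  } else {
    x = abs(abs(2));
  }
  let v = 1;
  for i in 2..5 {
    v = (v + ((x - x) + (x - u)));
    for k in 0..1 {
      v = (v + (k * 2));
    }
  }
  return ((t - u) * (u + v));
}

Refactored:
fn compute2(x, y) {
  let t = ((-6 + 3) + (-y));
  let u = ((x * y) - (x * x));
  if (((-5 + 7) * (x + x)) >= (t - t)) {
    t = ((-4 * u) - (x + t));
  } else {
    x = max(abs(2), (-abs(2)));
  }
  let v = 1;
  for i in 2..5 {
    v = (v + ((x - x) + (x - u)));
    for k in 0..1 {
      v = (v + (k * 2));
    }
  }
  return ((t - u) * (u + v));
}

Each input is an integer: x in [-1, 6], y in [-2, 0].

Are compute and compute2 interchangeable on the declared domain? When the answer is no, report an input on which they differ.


Behavior is preserved: although constant usage differs; and min/max/abs usage differs, the outputs never diverge.
One worked example (x=2, y=-2) — compute: t = -1; u = -8; (((-5 + 7) * (x + x)) >= (t - t)) -> true; t = 31; v = 1; [i=2]; v = 11; [k=0]; v = 11; [i=3]; v = 21; [k=0]; v = 21; [i=4]; v = 31; [k=0]; v = 31; return 897; compute2: t = -1; u = -8; (((-5 + 7) * (x + x)) >= (t - t)) -> true; t = 31; v = 1; [i=2]; v = 11; [k=0]; v = 11; [i=3]; v = 21; [k=0]; v = 21; [i=4]; v = 31; [k=0]; v = 31; return 897; agreement on 897.
Checked all 24 inputs in the declared domain: the outputs agree on every one.
verdict: equivalent


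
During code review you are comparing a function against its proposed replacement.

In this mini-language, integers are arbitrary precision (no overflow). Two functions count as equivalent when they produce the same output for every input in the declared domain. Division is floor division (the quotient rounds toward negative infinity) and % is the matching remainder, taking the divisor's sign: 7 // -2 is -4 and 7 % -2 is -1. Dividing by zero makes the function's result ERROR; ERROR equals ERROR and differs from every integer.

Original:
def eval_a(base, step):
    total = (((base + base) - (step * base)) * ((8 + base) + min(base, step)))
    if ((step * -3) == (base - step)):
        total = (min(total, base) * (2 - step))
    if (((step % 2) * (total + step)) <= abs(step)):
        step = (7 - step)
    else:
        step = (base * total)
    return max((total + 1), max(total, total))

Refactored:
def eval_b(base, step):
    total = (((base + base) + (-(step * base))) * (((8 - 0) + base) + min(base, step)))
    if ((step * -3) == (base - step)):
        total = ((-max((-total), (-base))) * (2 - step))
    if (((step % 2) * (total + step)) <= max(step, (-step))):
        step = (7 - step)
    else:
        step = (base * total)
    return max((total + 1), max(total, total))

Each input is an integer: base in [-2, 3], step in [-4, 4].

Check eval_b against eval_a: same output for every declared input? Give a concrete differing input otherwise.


Comparing the listings, the differences include: constant usage differs; and arithmetic usage differs; and min/max/abs usage differs.
Tracing base=-2, step=2: eval_a: total=0, then ((step * -3) == (base - step)) is false, then (((step % 2) * (total + step)) <= abs(step)) is true, then step=5, then returns 1 | eval_b: total=0, then ((step * -3) == (base - step)) is false, then (((step % 2) * (total + step)) <= max(step, (-step))) is true, then step=5, then returns 1 — matching result 1.
Every one of the 54 inputs gives matching results.
verdict: equivalent


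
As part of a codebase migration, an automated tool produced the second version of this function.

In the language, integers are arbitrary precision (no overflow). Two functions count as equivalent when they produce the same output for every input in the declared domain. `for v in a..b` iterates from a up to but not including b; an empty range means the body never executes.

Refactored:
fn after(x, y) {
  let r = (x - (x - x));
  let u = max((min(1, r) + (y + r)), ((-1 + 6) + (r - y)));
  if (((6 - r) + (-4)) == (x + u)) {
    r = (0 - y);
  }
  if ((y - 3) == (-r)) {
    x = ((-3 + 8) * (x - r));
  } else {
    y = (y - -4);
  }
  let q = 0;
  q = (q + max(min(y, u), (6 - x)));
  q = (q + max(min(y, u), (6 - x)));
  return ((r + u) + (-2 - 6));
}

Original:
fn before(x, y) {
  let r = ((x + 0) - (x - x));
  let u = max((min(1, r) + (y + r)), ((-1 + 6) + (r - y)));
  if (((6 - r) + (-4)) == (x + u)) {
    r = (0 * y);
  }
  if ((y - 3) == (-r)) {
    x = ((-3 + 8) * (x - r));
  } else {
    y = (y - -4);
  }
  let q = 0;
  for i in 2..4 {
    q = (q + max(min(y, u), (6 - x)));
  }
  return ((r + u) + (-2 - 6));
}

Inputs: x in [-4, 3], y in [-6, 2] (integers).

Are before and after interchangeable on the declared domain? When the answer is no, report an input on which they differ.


The rewrite breaks on x=-3, y=-6, where the results are 0 and 6.
before: r = -3; u = 8; (((6 - r) + (-4)) == (x + u)) -> true; r = 0; ((y - 3) == (-r)) -> false; y = -2; q = 0; [i=2]; q = 9; [i=3]; q = 18; return 0
after: r = -3; u = 8; (((6 - r) + (-4)) == (x + u)) -> true; r = 6; ((y - 3) == (-r)) -> false; y = -2; q = 0; q = 9; q = 18; return 6
verdict: not equivalent; witness: x=-3, y=-6


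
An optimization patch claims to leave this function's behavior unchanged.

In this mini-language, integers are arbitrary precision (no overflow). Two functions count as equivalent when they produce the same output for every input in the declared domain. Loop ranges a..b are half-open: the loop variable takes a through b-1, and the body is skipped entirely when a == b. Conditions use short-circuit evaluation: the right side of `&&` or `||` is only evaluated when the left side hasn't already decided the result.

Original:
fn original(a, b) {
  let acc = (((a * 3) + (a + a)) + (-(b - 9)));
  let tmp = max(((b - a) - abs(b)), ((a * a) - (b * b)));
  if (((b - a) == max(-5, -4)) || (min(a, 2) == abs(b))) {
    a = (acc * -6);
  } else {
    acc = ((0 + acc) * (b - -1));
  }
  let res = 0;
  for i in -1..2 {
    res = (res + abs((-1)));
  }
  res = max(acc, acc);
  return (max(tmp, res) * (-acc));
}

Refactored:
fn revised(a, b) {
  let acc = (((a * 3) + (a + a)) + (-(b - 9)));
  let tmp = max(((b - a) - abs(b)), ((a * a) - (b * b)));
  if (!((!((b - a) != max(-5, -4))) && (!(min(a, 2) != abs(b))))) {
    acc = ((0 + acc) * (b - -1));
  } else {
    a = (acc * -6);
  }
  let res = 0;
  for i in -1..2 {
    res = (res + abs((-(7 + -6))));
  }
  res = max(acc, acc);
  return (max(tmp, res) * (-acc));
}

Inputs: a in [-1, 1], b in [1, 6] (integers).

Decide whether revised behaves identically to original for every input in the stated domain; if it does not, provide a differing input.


Take a=1, b=1.
original: acc := 13 | tmp := 0 | (((b - a) == max(-5, -4)) || (min(a, 2) == abs(b))): true | a := -78 | res := 0 | iter i=-1: | res := 1 | iter i=0: | res := 2 | iter i=1: | res := 3 | res := 13 | result -169
revised: acc := 13 | tmp := 0 | (!((!((b - a) != max(-5, -4))) && (!(min(a, 2) != abs(b))))): true | acc := 26 | res := 0 | iter i=-1: | res := 1 | iter i=0: | res := 2 | iter i=1: | res := 3 | res := 26 | result -676
-169 against -676: the behavior changed.
verdict: not equivalent; witness: a=1, b=1


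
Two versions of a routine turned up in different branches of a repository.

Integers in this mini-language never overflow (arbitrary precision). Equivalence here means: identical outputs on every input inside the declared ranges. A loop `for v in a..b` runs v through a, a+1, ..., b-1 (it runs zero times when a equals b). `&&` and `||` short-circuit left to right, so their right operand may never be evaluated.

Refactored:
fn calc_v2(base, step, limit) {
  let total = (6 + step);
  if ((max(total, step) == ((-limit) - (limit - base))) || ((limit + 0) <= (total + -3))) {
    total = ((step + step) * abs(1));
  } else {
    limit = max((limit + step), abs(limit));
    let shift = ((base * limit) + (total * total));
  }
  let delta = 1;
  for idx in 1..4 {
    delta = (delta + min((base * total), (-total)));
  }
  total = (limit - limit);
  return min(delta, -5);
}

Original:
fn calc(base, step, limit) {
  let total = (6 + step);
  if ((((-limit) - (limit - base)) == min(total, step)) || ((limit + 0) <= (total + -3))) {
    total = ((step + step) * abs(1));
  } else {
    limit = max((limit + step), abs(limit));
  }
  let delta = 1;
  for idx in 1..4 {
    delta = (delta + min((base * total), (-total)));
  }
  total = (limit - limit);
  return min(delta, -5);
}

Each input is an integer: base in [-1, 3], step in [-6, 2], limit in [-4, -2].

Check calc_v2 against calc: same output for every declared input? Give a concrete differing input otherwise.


The one real change (`min(total, step)` became `max(total, step)`) has no effect anywhere in the declared ranges.
As a probe, take base=1, step=1, limit=-4: calc runs total = 7; ((((-limit) - (limit - base)) == min(total, step)) || ((limit + 0) <= (total + -3))) -> true; total = 2; delta = 1; [idx=1]; delta = -1; [idx=2]; delta = -3; [idx=3]; delta = -5; total = 0; return -5; calc_v2 runs total = 7; ((max(total, step) == ((-limit) - (limit - base))) || ((limit + 0) <= (total + -3))) -> true; total = 2; delta = 1; [idx=1]; delta = -1; [idx=2]; delta = -3; [idx=3]; delta = -5; total = 0; return -5; both end at -5.
Across all 135 domain points the two functions coincide.
verdict: equivalent


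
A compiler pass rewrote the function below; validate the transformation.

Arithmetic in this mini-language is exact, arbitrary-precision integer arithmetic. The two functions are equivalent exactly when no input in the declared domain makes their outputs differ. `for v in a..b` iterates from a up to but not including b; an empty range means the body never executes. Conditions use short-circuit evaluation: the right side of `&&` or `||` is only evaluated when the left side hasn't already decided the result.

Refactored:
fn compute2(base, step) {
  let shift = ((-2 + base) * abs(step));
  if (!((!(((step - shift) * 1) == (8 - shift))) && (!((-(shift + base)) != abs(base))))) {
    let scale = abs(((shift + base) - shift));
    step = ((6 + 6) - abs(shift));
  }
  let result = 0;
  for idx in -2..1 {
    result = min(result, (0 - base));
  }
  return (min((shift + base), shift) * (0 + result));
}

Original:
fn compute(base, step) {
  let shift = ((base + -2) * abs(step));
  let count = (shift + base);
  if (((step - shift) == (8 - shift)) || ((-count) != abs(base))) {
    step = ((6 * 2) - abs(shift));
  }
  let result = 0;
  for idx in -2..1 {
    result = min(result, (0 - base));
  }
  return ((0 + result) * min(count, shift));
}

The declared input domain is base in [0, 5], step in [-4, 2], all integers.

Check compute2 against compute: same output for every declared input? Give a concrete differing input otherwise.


The two versions differ — the changes include arithmetic usage differs; min/max/abs usage differs; constant usage differs; boolean connective usage differs; local variable names differ.
Spot check at base=3, step=2 — compute: shift becomes 2; next count becomes 5; next (((step - shift) == (8 - shift)) || ((-count) != abs(base))) evaluates to true; next step becomes 10; next result becomes 0; next at idx=-2:; next result becomes -3; next at idx=-1:; next result becomes -3; next at idx=0:; next result becomes -3; next final value -6. compute2: shift becomes 2; next (!((!(((step - shift) * 1) == (8 - shift))) && (!((-(shift + base)) != abs(base))))) evaluates to true; next scale becomes 3; next step becomes 10; next result becomes 0; next at idx=-2:; next result becomes -3; next at idx=-1:; next result becomes -3; next at idx=0:; next result becomes -3; next final value -6. Both give -6.
Every one of the 42 inputs gives matching results.
verdict: equivalent


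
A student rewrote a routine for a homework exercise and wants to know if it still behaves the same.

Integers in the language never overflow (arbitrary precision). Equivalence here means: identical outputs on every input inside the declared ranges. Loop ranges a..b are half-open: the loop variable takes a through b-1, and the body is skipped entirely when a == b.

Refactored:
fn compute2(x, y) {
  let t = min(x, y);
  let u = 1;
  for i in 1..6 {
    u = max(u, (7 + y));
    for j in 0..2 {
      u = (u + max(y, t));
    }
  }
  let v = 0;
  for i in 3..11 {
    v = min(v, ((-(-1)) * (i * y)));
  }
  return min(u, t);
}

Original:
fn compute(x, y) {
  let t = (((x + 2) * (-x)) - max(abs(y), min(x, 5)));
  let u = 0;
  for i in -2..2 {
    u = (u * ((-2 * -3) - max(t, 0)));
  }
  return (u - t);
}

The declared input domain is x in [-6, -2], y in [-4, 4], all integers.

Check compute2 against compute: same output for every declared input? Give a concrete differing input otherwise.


On input x=-6, y=-4, compute returns 28 while compute2 returns -6.
verdict: not equivalent; witness: x=-6, y=-4


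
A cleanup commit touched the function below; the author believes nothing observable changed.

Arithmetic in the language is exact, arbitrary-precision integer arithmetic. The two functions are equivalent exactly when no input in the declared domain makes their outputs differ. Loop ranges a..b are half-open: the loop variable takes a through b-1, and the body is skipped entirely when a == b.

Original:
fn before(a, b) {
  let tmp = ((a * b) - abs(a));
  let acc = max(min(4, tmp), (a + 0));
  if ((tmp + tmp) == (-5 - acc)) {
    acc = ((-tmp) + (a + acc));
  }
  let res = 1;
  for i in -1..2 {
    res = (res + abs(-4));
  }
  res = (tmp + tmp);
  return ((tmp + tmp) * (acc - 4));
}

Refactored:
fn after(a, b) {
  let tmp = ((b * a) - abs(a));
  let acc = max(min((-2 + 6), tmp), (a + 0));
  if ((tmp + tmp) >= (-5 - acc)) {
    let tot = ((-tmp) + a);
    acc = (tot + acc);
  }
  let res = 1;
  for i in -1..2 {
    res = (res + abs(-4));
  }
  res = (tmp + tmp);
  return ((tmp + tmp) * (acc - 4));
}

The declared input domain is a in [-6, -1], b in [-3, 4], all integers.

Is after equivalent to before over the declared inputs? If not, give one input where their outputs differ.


The rewrite breaks on a=-6, b=-3, where the results are 0 and -432.
before: tmp := 12 | acc := 4 | ((tmp + tmp) == (-5 - acc)): false | res := 1 | iter i=-1: | res := 5 | iter i=0: | res := 9 | iter i=1: | res := 13 | res := 24 | result 0
after: tmp := 12 | acc := 4 | ((tmp + tmp) >= (-5 - acc)): true | tot := -18 | acc := -14 | res := 1 | iter i=-1: | res := 5 | iter i=0: | res := 9 | iter i=1: | res := 13 | res := 24 | result -432
verdict: not equivalent; witness: a=-6, b=-3


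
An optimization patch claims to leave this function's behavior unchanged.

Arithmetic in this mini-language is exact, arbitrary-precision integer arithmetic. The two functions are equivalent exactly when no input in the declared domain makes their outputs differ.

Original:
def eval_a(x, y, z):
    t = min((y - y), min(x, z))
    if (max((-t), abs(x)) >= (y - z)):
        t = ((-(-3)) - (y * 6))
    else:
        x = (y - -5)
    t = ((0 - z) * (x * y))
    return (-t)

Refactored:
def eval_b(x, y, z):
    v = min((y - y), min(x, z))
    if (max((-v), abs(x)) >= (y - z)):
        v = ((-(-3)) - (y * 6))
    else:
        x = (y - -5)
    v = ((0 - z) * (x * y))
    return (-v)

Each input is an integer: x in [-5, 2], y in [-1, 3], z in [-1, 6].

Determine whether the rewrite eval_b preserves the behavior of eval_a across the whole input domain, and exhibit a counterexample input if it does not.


Differences: local variable names differ — yet all 320 inputs agree.
verdict: equivalent


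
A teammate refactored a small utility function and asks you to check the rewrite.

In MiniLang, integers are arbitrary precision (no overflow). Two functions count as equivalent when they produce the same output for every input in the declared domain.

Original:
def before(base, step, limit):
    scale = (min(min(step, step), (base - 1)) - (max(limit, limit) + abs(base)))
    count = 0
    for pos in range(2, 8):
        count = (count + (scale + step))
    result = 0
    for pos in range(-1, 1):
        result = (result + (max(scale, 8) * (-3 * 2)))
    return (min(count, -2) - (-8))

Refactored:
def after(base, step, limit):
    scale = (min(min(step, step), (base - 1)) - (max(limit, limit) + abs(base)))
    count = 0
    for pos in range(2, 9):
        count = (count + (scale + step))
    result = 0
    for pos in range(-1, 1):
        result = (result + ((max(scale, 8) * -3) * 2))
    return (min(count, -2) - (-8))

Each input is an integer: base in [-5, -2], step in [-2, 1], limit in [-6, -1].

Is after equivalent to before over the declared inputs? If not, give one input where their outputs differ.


Run the pair on base=-5, step=-2, limit=-6.
before: scale := -5 | count := 0 | iter pos=2: | count := -7 | iter pos=3: | count := -14 | iter pos=4: | count := -21 | iter pos=5: | count := -28 | iter pos=6: | count := -35 | iter pos=7: | count := -42 | result := 0 | iter pos=-1: | result := -48 | iter pos=0: | result := -96 | result -34
after: scale := -5 | count := 0 | iter pos=2: | count := -7 | iter pos=3: | count := -14 | iter pos=4: | count := -21 | iter pos=5: | count := -28 | iter pos=6: | count := -35 | iter pos=7: | count := -42 | iter pos=8: | count := -49 | result := 0 | iter pos=-1: | result := -48 | iter pos=0: | result := -96 | result -41
-34 and -41 differ, so these are not the same function on this domain.
verdict: not equivalent; witness: base=-5, step=-2, limit=-6


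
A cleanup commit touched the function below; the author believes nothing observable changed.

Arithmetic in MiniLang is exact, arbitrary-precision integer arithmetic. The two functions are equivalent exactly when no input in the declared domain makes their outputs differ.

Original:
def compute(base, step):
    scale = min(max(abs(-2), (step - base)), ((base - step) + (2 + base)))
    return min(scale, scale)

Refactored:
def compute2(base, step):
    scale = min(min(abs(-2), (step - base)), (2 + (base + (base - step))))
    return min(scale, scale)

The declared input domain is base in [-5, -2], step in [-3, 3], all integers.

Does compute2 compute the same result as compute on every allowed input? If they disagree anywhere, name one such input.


Take base=-2, step=-3.
compute: scale := 1 | result 1
compute2: scale := -1 | result -1
1 vs -1 — the two versions disagree here.
verdict: not equivalent; witness: base=-2, step=-3


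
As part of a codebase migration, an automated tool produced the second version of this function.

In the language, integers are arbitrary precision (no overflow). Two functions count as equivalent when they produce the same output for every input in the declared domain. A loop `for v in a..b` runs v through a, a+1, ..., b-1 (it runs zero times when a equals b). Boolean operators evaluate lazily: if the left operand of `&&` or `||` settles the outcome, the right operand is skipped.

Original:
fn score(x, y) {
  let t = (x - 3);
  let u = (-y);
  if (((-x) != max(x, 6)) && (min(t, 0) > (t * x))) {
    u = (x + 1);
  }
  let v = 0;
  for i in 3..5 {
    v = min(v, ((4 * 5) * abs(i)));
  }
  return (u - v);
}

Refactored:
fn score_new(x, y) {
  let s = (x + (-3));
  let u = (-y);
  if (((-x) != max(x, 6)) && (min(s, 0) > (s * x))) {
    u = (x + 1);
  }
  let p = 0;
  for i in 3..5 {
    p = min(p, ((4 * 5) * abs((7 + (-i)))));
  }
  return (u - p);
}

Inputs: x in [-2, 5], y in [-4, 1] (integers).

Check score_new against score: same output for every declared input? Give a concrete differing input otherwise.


Differences: constant usage differs, local variable names differ, arithmetic usage differs — yet all 48 inputs agree.
verdict: equivalent


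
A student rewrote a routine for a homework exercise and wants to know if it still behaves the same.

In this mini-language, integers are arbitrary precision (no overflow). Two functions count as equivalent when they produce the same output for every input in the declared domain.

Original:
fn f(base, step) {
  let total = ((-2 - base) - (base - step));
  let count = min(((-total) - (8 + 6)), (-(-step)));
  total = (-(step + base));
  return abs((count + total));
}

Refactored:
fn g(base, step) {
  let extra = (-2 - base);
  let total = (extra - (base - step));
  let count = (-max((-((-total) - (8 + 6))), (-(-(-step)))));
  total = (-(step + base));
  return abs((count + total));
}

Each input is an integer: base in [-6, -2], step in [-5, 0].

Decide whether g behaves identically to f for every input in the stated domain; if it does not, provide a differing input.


Comparing the listings, the differences include: local variable names differ; min/max/abs usage differs; statement counts differ.
As a probe, take base=-4, step=-4: f runs total becomes 2; next count becomes -16; next total becomes 8; next final value 8; g runs extra becomes 2; next total becomes 2; next count becomes -16; next total becomes 8; next final value 8; both end at 8.
Checked all 30 inputs in the declared domain: the outputs agree on every one.
verdict: equivalent


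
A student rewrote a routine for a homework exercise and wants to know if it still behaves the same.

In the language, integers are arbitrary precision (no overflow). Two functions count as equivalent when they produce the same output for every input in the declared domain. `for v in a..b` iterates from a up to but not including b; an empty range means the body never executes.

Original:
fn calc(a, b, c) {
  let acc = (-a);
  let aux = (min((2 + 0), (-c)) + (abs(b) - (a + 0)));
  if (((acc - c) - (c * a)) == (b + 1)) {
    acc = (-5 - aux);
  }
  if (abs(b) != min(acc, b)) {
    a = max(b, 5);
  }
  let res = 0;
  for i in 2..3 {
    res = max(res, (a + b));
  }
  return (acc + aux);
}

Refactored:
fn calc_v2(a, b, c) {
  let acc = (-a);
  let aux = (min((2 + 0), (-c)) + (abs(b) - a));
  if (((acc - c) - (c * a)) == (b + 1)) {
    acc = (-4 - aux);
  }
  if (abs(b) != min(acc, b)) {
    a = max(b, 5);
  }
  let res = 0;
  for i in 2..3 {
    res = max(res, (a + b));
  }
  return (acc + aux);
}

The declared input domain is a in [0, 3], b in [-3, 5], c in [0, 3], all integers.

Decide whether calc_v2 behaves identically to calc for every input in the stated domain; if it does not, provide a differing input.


Consider the input a=0, b=-3, c=2.
calc: acc=0, then aux=1, then (((acc - c) - (c * a)) == (b + 1)) is true, then acc=-6, then (abs(b) != min(acc, b)) is true, then a=5, then res=0, then (i=2), then res=2, then returns -5
calc_v2: acc=0, then aux=1, then (((acc - c) - (c * a)) == (b + 1)) is true, then acc=-5, then (abs(b) != min(acc, b)) is true, then a=5, then res=0, then (i=2), then res=2, then returns -4
-5 vs -4 — the two versions disagree here.
verdict: not equivalent; witness: a=0, b=-3, c=2


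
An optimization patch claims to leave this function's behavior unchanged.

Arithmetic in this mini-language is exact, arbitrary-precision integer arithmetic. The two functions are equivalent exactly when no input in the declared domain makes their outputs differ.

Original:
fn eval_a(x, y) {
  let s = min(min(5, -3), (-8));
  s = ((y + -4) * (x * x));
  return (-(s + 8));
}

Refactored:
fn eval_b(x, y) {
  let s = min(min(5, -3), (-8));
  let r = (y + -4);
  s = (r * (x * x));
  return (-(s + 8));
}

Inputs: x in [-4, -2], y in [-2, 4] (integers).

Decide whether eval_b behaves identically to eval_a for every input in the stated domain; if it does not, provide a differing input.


Changes here: statement counts differ; and local variable names differ; the full 21-point sweep finds no disagreement.
verdict: equivalent


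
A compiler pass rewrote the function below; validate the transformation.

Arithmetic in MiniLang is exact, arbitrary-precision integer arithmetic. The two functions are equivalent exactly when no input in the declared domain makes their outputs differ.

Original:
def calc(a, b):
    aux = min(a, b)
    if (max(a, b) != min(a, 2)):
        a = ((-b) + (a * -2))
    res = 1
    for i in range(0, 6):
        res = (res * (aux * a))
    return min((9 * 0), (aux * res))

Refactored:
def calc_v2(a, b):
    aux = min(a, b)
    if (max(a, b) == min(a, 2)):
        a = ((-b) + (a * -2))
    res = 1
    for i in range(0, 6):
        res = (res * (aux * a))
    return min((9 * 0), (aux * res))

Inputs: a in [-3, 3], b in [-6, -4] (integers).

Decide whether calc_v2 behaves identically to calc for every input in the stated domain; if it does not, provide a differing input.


Run the pair on a=-3, b=-6.
calc: aux := -6 | (max(a, b) != min(a, 2)): false | res := 1 | iter i=0: | res := 18 | iter i=1: | res := 324 | iter i=2: | res := 5832 | iter i=3: | res := 104976 | iter i=4: | res := 1889568 | iter i=5: | res := 34012224 | result -204073344
calc_v2: aux := -6 | (max(a, b) == min(a, 2)): true | a := 12 | res := 1 | iter i=0: | res := -72 | iter i=1: | res := 5184 | iter i=2: | res := -373248 | iter i=3: | res := 26873856 | iter i=4: | res := -1934917632 | iter i=5: | res := 139314069504 | result -835884417024
-204073344 != -835884417024, so the rewrite changes behavior.
verdict: not equivalent; witness: a=-3, b=-6


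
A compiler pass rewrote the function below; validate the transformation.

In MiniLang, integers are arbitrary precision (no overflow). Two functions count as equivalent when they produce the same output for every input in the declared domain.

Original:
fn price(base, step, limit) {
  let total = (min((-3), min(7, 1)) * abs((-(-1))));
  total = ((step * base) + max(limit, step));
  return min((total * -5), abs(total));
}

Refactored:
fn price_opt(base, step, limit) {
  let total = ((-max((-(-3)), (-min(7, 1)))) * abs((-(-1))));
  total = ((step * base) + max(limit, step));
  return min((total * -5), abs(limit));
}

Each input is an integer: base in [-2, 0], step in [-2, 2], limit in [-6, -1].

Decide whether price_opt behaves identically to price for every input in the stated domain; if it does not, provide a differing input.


Not equivalent: base=-2, step=1, limit=-6 separates them (1 vs 5).
price: total := -3 | total := -1 | result 1
price_opt: total := -3 | total := -1 | result 5
verdict: not equivalent; witness: base=-2, step=1, limit=-6


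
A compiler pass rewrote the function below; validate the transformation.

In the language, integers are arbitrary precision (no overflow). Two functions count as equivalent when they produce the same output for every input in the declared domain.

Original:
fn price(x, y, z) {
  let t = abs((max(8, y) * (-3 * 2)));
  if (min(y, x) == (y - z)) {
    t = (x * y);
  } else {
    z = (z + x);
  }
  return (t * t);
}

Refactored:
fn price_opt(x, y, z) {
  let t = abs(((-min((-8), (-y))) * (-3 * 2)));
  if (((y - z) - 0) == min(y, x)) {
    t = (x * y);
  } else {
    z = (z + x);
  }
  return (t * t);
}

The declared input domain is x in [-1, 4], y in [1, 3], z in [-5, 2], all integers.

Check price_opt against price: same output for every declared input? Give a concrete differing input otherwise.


The two are interchangeable: min/max/abs usage differs, plus constant usage differs, plus arithmetic usage differs, and every declared input agrees.
Tracing x=3, y=3, z=-4: price: t := 48 | (min(y, x) == (y - z)): false | z := -1 | result 2304 | price_opt: t := 48 | (((y - z) - 0) == min(y, x)): false | z := -1 | result 2304 — matching result 2304.
Every one of the 144 inputs gives matching results.
verdict: equivalent


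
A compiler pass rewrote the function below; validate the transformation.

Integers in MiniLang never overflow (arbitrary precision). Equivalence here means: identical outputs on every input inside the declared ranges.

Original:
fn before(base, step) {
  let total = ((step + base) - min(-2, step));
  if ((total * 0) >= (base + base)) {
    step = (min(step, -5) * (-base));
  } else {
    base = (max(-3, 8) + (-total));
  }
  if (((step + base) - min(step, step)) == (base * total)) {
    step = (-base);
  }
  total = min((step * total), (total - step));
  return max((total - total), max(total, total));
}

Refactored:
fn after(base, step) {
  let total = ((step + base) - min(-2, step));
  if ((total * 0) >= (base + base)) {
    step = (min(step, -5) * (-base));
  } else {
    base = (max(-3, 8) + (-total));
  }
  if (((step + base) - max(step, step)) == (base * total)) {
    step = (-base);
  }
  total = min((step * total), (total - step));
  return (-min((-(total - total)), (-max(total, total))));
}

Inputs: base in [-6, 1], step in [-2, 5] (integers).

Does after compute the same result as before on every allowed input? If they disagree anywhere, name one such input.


The edit looks behavioral (`min(step, step)` became `max(step, step)`), but over these ranges it never changes the outcome; all 64 inputs agree.
verdict: equivalent


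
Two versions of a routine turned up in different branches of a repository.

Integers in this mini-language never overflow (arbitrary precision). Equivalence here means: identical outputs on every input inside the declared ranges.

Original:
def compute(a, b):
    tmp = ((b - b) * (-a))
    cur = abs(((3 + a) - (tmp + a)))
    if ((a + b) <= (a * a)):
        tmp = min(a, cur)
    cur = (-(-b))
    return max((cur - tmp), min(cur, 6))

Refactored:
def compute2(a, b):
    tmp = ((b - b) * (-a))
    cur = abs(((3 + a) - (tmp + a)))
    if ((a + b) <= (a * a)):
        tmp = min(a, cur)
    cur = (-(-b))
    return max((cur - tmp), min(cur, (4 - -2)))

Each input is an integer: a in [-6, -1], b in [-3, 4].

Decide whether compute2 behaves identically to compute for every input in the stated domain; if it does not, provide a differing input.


Equivalent — the differences include arithmetic usage differs; also constant usage differs, yet no declared input distinguishes the two.
As a probe, take a=-3, b=-1: compute runs tmp becomes 0; next cur becomes 3; next ((a + b) <= (a * a)) evaluates to true; next tmp becomes -3; next cur becomes -1; next final value 2; compute2 runs tmp becomes 0; next cur becomes 3; next ((a + b) <= (a * a)) evaluates to true; next tmp becomes -3; next cur becomes -1; next final value 2; both end at 2.
An exhaustive pass over the 48 declared inputs shows identical outputs.
verdict: equivalent


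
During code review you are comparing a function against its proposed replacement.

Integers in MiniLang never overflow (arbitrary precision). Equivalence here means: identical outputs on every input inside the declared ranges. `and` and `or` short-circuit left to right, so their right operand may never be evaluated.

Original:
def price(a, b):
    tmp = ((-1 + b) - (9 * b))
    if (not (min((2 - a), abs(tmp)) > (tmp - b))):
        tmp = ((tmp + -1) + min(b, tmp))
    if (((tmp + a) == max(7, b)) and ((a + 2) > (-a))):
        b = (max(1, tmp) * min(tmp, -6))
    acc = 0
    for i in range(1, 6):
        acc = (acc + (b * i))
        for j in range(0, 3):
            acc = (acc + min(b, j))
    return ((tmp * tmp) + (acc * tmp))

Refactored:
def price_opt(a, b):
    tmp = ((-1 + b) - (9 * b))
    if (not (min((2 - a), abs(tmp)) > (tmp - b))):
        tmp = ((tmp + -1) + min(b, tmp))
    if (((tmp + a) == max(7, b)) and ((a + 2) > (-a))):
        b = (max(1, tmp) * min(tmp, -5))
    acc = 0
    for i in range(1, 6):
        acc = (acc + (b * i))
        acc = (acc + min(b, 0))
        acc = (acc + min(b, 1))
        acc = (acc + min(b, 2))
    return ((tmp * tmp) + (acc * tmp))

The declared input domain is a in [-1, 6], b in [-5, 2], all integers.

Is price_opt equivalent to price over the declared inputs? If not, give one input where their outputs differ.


The rewrite breaks on a=2, b=-1, where the results are -4475 and -3725.
price: tmp becomes 7; next (not (min((2 - a), abs(tmp)) > (tmp - b))) evaluates to true; next tmp becomes 5; next (((tmp + a) == max(7, b)) and ((a + 2) > (-a))) evaluates to true; next b becomes -30; next acc becomes 0; next at i=1:; next acc becomes -30; next at j=0:; next acc becomes -60; next at j=1:; next acc becomes -90; next at j=2:; next acc becomes -120; next at i=2:; next acc becomes -180; next at j=0:; next acc becomes -210; next at j=1:; next acc becomes -240; next at j=2:; next acc becomes -270; next at i=3:; next acc becomes -360; next at j=0:; next acc becomes -390; next at j=1:; next acc becomes -420; next at j=2:; next acc becomes -450; next at i=4:; next acc becomes -570; next at j=0:; next acc becomes -600; next at j=1:; next acc becomes -630; next at j=2:; next acc becomes -660; next at i=5:; next acc becomes -810; next at j=0:; next acc becomes -840; next at j=1:; next acc becomes -870; next at j=2:; next acc becomes -900; next final value -4475
price_opt: tmp becomes 7; next (not (min((2 - a), abs(tmp)) > (tmp - b))) evaluates to true; next tmp becomes 5; next (((tmp + a) == max(7, b)) and ((a + 2) > (-a))) evaluates to true; next b becomes -25; next acc becomes 0; next at i=1:; next acc becomes -25; next acc becomes -50; next acc becomes -75; next acc becomes -100; next at i=2:; next acc becomes -150; next acc becomes -175; next acc becomes -200; next acc becomes -225; next at i=3:; next acc becomes -300; next acc becomes -325; next acc becomes -350; next acc becomes -375; next at i=4:; next acc becomes -475; next acc becomes -500; next acc becomes -525; next acc becomes -550; next at i=5:; next acc becomes -675; next acc becomes -700; next acc becomes -725; next acc becomes -750; next final value -3725
verdict: not equivalent; witness: a=2, b=-1


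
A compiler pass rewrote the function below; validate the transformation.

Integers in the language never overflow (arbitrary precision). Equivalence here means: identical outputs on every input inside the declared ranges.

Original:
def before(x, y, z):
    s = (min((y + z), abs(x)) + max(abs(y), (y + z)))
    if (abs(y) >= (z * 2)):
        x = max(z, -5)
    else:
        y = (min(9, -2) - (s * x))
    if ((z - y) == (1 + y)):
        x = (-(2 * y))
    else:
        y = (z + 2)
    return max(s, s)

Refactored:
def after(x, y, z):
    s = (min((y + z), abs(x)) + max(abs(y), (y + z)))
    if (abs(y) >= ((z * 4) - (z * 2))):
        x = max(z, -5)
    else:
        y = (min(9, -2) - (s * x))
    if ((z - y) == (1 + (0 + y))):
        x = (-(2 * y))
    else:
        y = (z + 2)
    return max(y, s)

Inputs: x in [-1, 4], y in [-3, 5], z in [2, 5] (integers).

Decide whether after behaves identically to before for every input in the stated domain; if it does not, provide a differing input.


On input x=-1, y=-3, z=2, before returns 2 while after returns 4.
verdict: not equivalent; witness: x=-1, y=-3, z=2


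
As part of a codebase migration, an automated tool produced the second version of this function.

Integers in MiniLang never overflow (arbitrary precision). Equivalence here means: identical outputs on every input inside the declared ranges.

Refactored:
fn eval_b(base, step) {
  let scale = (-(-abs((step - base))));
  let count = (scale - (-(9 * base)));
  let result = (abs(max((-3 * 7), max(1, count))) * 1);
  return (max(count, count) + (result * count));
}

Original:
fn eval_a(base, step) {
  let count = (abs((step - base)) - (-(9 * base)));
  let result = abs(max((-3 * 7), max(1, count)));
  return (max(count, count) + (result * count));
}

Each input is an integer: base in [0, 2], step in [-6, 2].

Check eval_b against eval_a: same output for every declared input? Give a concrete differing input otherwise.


Behavior is preserved: although statement counts differ; and constant usage differs; and local variable names differ; and arithmetic usage differs, the outputs never diverge.
Tracing base=2, step=2: eval_a: count becomes 18; next result becomes 18; next final value 342 | eval_b: scale becomes 0; next count becomes 18; next result becomes 18; next final value 342 — matching result 342.
Sweeping the whole domain (27 inputs) finds no disagreement.
verdict: equivalent


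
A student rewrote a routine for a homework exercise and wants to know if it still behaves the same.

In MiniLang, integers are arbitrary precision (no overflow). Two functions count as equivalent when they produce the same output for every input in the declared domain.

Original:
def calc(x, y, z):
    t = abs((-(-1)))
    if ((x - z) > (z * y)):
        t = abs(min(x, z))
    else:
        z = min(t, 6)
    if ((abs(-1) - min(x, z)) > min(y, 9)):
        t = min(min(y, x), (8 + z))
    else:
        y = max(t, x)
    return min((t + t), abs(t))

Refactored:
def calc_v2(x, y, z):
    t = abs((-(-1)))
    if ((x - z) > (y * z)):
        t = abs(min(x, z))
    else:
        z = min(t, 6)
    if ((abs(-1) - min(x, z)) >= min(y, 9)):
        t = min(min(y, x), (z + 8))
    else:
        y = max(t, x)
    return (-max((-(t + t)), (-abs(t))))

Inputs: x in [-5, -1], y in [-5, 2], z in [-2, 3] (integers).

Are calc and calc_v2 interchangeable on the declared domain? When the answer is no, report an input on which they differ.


Input x=-1, y=2, z=-1: 1 from calc versus -2 from calc_v2.
verdict: not equivalent; witness: x=-1, y=2, z=-1
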